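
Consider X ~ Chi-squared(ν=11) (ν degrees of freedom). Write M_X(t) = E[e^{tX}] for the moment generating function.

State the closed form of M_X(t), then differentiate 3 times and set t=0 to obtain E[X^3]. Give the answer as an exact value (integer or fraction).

E[X^3] = M^(3)(0) = 2145

M_X(t) = (1 - 2*t)^(-11/2)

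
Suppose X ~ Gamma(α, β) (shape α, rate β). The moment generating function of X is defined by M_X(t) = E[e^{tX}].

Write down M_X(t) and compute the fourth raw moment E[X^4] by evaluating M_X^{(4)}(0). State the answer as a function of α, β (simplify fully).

E[X^4] = M′′′′(0) = α*(α^3 + 6*α^2 + 11*α + 6)/β^4

M_X(t) = (β/(β - t))^α
M′(t) = -α*β^α*(1/(β - t))^α/(-β + t)
M′′(t) = (α^2*β^α*(1/(β - t))^α + α*β^α*(1/(β - t))^α)/(β^2 - 2*β*t + t^2)
M′′′(t) = (-α^3*β^α*(1/(β - t))^α - 3*α^2*β^α*(1/(β - t))^α - 2*α*β^α*(1/(β - t))^α)/(-β^3 + 3*β^2*t - 3*β*t^2 + t^3)
M′′′′(t) = (α^4*β^α*(1/(β - t))^α + 6*α^3*β^α*(1/(β - t))^α + 11*α^2*β^α*(1/(β - t))^α + 6*α*β^α*(1/(β - t))^α)/(β^4 - 4*β^3*t + 6*β^2*t^2 - 4*β*t^3 + t^4)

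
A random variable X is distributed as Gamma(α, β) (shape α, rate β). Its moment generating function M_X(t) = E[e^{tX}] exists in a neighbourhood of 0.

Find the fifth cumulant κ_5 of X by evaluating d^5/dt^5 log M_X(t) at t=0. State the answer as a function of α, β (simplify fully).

κ_5 = d^5K/dt^5 |_{t=0} = 24*α/β^5

M_X(t) = (β/(β - t))^α
K_X(t) = log M_X(t) = α*(log(β) - log(β - t))
dK/dt = -α/(-β + t)
d^2K/dt^2 = α/(β^2 - 2*β*t + t^2)
d^3K/dt^3 = -2*α/(-β^3 + 3*β^2*t - 3*β*t^2 + t^3)
d^4K/dt^4 = 6*α/(β^4 - 4*β^3*t + 6*β^2*t^2 - 4*β*t^3 + t^4)
d^5K/dt^5 = -24*α/(-β^5 + 5*β^4*t - 10*β^3*t^2 + 10*β^2*t^3 - 5*β*t^4 + t^5)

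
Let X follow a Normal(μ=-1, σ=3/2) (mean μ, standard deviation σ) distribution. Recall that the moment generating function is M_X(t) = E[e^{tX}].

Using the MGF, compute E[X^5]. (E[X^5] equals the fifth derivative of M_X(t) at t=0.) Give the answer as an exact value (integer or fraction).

M_X(t) = e^(9*t^2/8 - t)
D^5[M](t) = (59049*t^5*e^(9*t^2/8) - 131220*t^4*e^(9*t^2/8) + 379080*t^3*e^(9*t^2/8) - 401760*t^2*e^(9*t^2/8) + 342000*t*e^(9*t^2/8) - 101824*e^(9*t^2/8))*e^(-t)/1024

E[X^5] = D^5[M](0) = -1591/16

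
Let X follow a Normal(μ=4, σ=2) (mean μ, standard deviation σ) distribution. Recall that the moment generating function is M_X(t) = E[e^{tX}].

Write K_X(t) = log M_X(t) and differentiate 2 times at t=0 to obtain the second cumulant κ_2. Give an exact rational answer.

M_X(t) = e^(2*t^2 + 4*t)
K_X(t) = log M_X(t) = 2*t^2 + 4*t
dK/dt = 4*t + 4
d^2K/dt^2 = 4

κ_2 = d^2K/dt^2 |_{t=0} = 4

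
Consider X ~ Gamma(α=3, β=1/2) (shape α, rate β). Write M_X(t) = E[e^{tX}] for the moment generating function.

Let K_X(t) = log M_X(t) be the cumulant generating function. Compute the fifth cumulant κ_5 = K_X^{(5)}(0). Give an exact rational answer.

κ_5 = K′′′′′(0) = 2304

M_X(t) = 1/(8*(1/2 - t)^3)
K_X(t) = log M_X(t) = -3*log(1/2 - t) - 3*log(2)
K′(t) = -6/(2*t - 1)
K′′(t) = 12/(4*t^2 - 4*t + 1)
K′′′(t) = -48/(8*t^3 - 12*t^2 + 6*t - 1)
K′′′′(t) = 288/(16*t^4 - 32*t^3 + 24*t^2 - 8*t + 1)
K′′′′′(t) = -2304/(32*t^5 - 80*t^4 + 80*t^3 - 40*t^2 + 10*t - 1)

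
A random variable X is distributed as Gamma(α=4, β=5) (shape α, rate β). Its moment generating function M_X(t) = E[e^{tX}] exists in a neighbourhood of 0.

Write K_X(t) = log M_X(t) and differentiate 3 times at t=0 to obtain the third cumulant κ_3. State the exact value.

M_X(t) = 625/(5 - t)^4
K_X(t) = log M_X(t) = -4*log(5 - t) + 4*log(5)
K^(3)(t) = -8/(t^3 - 15*t^2 + 75*t - 125)

κ_3 = K^(3)(0) = 8/125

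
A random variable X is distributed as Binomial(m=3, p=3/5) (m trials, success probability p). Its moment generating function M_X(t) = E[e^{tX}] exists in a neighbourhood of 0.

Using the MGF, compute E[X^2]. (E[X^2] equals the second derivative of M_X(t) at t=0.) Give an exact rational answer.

M_X(t) = (3*e^(t)/5 + 2/5)^3
D^2[M](t) = 243*e^(3*t)/125 + 216*e^(2*t)/125 + 36*e^(t)/125

E[X^2] = D^2[M](0) = 99/25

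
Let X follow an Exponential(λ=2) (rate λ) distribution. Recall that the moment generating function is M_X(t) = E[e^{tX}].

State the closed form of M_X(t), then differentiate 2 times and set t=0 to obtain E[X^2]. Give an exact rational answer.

E[X^2] = d^2M/dt^2 |_{t=0} = 1/2

M_X(t) = 2/(2 - t)
dM/dt = 2/(t^2 - 4*t + 4)
d^2M/dt^2 = -4/(t^3 - 6*t^2 + 12*t - 8)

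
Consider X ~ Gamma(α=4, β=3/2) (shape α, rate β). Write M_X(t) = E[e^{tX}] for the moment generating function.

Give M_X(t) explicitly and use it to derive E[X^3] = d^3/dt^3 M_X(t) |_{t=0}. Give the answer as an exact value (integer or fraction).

E[X^3] = D^3[M](0) = 320/9

M_X(t) = 81/(16*(3/2 - t)^4)
D^3[M](t) = -77760/(128*t^7 - 1344*t^6 + 6048*t^5 - 15120*t^4 + 22680*t^3 - 20412*t^2 + 10206*t - 2187)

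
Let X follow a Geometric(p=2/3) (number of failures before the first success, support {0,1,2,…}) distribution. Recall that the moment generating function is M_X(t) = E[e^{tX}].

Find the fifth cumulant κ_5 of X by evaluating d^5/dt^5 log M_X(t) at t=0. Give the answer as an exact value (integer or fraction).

κ_5 = D^5[K](0) = 15

M_X(t) = 2/(3*(1 - e^(t)/3))
K_X(t) = log M_X(t) = -log(1 - e^(t)/3) - log(3) + log(2)
D^5[K](t) = (-3*e^(4*t) - 99*e^(3*t) - 297*e^(2*t) - 81*e^(t))/(e^(5*t) - 15*e^(4*t) + 90*e^(3*t) - 270*e^(2*t) + 405*e^(t) - 243)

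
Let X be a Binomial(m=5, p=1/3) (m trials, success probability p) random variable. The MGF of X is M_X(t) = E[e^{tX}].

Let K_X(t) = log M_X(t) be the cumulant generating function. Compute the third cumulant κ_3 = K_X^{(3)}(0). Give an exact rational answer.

κ_3 = d^3K/dt^3 |_{t=0} = 10/27

M_X(t) = (e^(t)/3 + 2/3)^5
K_X(t) = log M_X(t) = 5*log(e^(t)/3 + 2/3)
dK/dt = 5*e^(t)/(e^(t) + 2)
d^2K/dt^2 = 10*e^(t)/(e^(2*t) + 4*e^(t) + 4)
d^3K/dt^3 = (-10*e^(2*t) + 20*e^(t))/(e^(3*t) + 6*e^(2*t) + 12*e^(t) + 8)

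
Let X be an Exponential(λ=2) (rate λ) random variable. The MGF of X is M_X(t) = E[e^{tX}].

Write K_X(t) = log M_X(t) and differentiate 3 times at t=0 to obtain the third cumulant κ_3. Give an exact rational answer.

M_X(t) = 2/(2 - t)
K_X(t) = log M_X(t) = -log(2 - t) + log(2)
dK/dt = -1/(t - 2)
d^2K/dt^2 = 1/(t^2 - 4*t + 4)
d^3K/dt^3 = -2/(t^3 - 6*t^2 + 12*t - 8)

κ_3 = d^3K/dt^3 |_{t=0} = 1/4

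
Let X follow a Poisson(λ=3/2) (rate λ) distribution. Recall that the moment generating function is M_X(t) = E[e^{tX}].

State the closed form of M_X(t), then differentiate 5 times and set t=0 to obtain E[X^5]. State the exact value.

E[X^5] = d^5M/dt^5 |_{t=0} = 5691/32

M_X(t) = e^(3*e^(t)/2 - 3/2)
dM/dt = 3*e^(-3/2)*e^(t)*e^(3*e^(t)/2)/2
d^2M/dt^2 = (9*e^(2*t)*e^(3*e^(t)/2) + 6*e^(t)*e^(3*e^(t)/2))*e^(-3/2)/4
d^3M/dt^3 = (27*e^(3*t)*e^(3*e^(t)/2) + 54*e^(2*t)*e^(3*e^(t)/2) + 12*e^(t)*e^(3*e^(t)/2))*e^(-3/2)/8
d^4M/dt^4 = (81*e^(4*t)*e^(3*e^(t)/2) + 324*e^(3*t)*e^(3*e^(t)/2) + 252*e^(2*t)*e^(3*e^(t)/2) + 24*e^(t)*e^(3*e^(t)/2))*e^(-3/2)/16
d^5M/dt^5 = (243*e^(5*t)*e^(3*e^(t)/2) + 1620*e^(4*t)*e^(3*e^(t)/2) + 2700*e^(3*t)*e^(3*e^(t)/2) + 1080*e^(2*t)*e^(3*e^(t)/2) + 48*e^(t)*e^(3*e^(t)/2))*e^(-3/2)/32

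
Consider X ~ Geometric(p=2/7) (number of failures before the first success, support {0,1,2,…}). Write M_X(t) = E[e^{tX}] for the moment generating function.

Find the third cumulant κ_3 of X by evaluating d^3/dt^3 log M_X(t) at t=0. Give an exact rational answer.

κ_3 = K′′′(0) = 105/2

M_X(t) = 2/(7*(1 - 5*e^(t)/7))
K_X(t) = log M_X(t) = -log(1 - 5*e^(t)/7) - log(7) + log(2)
K′(t) = -5*e^(t)/(5*e^(t) - 7)
K′′(t) = 35*e^(t)/(25*e^(2*t) - 70*e^(t) + 49)
K′′′(t) = (-175*e^(2*t) - 245*e^(t))/(125*e^(3*t) - 525*e^(2*t) + 735*e^(t) - 343)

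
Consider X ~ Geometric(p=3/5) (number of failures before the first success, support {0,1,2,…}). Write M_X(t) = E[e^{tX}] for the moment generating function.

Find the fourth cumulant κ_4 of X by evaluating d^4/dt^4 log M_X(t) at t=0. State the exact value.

κ_4 = d^4K/dt^4 |_{t=0} = 230/27

M_X(t) = 3/(5*(1 - 2*e^(t)/5))
K_X(t) = log M_X(t) = -log(1 - 2*e^(t)/5) - log(5) + log(3)
dK/dt = -2*e^(t)/(2*e^(t) - 5)
d^2K/dt^2 = 10*e^(t)/(4*e^(2*t) - 20*e^(t) + 25)
d^3K/dt^3 = (-20*e^(2*t) - 50*e^(t))/(8*e^(3*t) - 60*e^(2*t) + 150*e^(t) - 125)
d^4K/dt^4 = (40*e^(3*t) + 400*e^(2*t) + 250*e^(t))/(16*e^(4*t) - 160*e^(3*t) + 600*e^(2*t) - 1000*e^(t) + 625)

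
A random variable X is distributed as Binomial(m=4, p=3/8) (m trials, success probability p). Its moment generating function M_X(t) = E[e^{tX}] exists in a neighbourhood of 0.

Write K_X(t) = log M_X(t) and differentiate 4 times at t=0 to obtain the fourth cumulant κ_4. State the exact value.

κ_4 = K^(4)(0) = -195/512

M_X(t) = (3*e^(t)/8 + 5/8)^4
K_X(t) = log M_X(t) = 4*log(3*e^(t)/8 + 5/8)
K^(4)(t) = (540*e^(3*t) - 3600*e^(2*t) + 1500*e^(t))/(81*e^(4*t) + 540*e^(3*t) + 1350*e^(2*t) + 1500*e^(t) + 625)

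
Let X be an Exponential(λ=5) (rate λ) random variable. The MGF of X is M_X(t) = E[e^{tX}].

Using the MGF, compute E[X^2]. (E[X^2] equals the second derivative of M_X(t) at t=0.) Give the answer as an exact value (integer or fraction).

M_X(t) = 5/(5 - t)
dM/dt = 5/(t^2 - 10*t + 25)
d^2M/dt^2 = -10/(t^3 - 15*t^2 + 75*t - 125)

E[X^2] = d^2M/dt^2 |_{t=0} = 2/25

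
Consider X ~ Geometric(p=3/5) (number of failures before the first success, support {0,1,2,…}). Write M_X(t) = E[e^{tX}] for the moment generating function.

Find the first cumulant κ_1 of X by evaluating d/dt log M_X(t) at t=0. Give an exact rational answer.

M_X(t) = 3/(5*(1 - 2*e^(t)/5))
K_X(t) = log M_X(t) = -log(1 - 2*e^(t)/5) - log(5) + log(3)
dK/dt = -2*e^(t)/(2*e^(t) - 5)

κ_1 = dK/dt |_{t=0} = 2/3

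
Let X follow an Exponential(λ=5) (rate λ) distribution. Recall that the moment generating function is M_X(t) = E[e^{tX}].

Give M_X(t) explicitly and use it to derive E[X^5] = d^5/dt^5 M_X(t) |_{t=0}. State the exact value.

E[X^5] = M^(5)(0) = 24/625

M_X(t) = 5/(5 - t)
M^(5)(t) = 600/(t^6 - 30*t^5 + 375*t^4 - 2500*t^3 + 9375*t^2 - 18750*t + 15625)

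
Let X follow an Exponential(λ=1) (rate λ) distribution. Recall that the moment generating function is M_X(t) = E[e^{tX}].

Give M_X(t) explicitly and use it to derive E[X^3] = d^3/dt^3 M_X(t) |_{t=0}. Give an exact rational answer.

M_X(t) = 1/(1 - t)
D^3[M](t) = 6/(t^4 - 4*t^3 + 6*t^2 - 4*t + 1)

E[X^3] = D^3[M](0) = 6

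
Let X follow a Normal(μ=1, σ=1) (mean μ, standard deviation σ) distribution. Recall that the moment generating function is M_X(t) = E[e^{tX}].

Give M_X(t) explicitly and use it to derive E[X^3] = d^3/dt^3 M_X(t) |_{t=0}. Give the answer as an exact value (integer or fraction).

M_X(t) = e^(t^2/2 + t)
M′(t) = t*e^(t)*e^(t^2/2) + e^(t)*e^(t^2/2)
M′′(t) = t^2*e^(t)*e^(t^2/2) + 2*t*e^(t)*e^(t^2/2) + 2*e^(t)*e^(t^2/2)
M′′′(t) = t^3*e^(t)*e^(t^2/2) + 3*t^2*e^(t)*e^(t^2/2) + 6*t*e^(t)*e^(t^2/2) + 4*e^(t)*e^(t^2/2)

E[X^3] = M′′′(0) = 4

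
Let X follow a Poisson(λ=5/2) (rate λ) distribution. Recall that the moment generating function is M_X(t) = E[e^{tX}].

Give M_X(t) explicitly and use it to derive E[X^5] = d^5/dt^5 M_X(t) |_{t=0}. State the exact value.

E[X^5] = M^(5)(0) = 31205/32

M_X(t) = e^(5*e^(t)/2 - 5/2)
M^(5)(t) = (3125*e^(5*t)*e^(5*e^(t)/2) + 12500*e^(4*t)*e^(5*e^(t)/2) + 12500*e^(3*t)*e^(5*e^(t)/2) + 3000*e^(2*t)*e^(5*e^(t)/2) + 80*e^(t)*e^(5*e^(t)/2))*e^(-5/2)/32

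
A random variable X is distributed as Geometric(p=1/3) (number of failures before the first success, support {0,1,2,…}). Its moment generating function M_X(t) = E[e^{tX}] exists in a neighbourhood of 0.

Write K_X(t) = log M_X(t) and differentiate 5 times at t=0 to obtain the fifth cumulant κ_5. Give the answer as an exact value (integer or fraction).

κ_5 = K′′′′′(0) = 2190

M_X(t) = 1/(3*(1 - 2*e^(t)/3))
K_X(t) = log M_X(t) = -log(1 - 2*e^(t)/3) - log(3)
K′(t) = -2*e^(t)/(2*e^(t) - 3)
K′′(t) = 6*e^(t)/(4*e^(2*t) - 12*e^(t) + 9)
K′′′(t) = (-12*e^(2*t) - 18*e^(t))/(8*e^(3*t) - 36*e^(2*t) + 54*e^(t) - 27)
K′′′′(t) = (24*e^(3*t) + 144*e^(2*t) + 54*e^(t))/(16*e^(4*t) - 96*e^(3*t) + 216*e^(2*t) - 216*e^(t) + 81)
K′′′′′(t) = (-48*e^(4*t) - 792*e^(3*t) - 1188*e^(2*t) - 162*e^(t))/(32*e^(5*t) - 240*e^(4*t) + 720*e^(3*t) - 1080*e^(2*t) + 810*e^(t) - 243)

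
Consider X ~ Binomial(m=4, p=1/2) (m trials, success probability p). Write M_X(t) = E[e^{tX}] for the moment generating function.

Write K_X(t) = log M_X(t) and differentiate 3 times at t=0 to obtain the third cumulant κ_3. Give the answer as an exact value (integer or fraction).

κ_3 = d^3K/dt^3 |_{t=0} = 0

M_X(t) = (e^(t)/2 + 1/2)^4
K_X(t) = log M_X(t) = 4*log(e^(t)/2 + 1/2)
dK/dt = 4*e^(t)/(e^(t) + 1)
d^2K/dt^2 = 4*e^(t)/(e^(2*t) + 2*e^(t) + 1)
d^3K/dt^3 = (-4*e^(2*t) + 4*e^(t))/(e^(3*t) + 3*e^(2*t) + 3*e^(t) + 1)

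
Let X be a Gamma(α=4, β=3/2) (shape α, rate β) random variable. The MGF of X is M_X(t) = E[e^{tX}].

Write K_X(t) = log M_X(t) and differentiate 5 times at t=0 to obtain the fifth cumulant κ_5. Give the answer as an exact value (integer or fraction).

M_X(t) = 81/(16*(3/2 - t)^4)
K_X(t) = log M_X(t) = -4*log(3/2 - t) - 4*log(2) + 4*log(3)
D^5[K](t) = -3072/(32*t^5 - 240*t^4 + 720*t^3 - 1080*t^2 + 810*t - 243)

κ_5 = D^5[K](0) = 1024/81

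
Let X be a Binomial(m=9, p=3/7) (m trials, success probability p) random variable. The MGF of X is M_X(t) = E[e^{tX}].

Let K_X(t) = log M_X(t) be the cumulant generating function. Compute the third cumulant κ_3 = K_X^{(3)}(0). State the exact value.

M_X(t) = (3*e^(t)/7 + 4/7)^9
K_X(t) = log M_X(t) = 9*log(3*e^(t)/7 + 4/7)
K′(t) = 27*e^(t)/(3*e^(t) + 4)
K′′(t) = 108*e^(t)/(9*e^(2*t) + 24*e^(t) + 16)
K′′′(t) = (-324*e^(2*t) + 432*e^(t))/(27*e^(3*t) + 108*e^(2*t) + 144*e^(t) + 64)

κ_3 = K′′′(0) = 108/343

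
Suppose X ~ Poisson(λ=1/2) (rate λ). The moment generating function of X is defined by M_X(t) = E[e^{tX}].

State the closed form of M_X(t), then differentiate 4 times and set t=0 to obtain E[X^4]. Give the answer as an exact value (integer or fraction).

M_X(t) = e^(e^(t)/2 - 1/2)
dM/dt = e^(-1/2)*e^(t)*e^(e^(t)/2)/2
d^2M/dt^2 = (e^(2*t)*e^(e^(t)/2) + 2*e^(t)*e^(e^(t)/2))*e^(-1/2)/4
d^3M/dt^3 = (e^(3*t)*e^(e^(t)/2) + 6*e^(2*t)*e^(e^(t)/2) + 4*e^(t)*e^(e^(t)/2))*e^(-1/2)/8
d^4M/dt^4 = (e^(4*t)*e^(e^(t)/2) + 12*e^(3*t)*e^(e^(t)/2) + 28*e^(2*t)*e^(e^(t)/2) + 8*e^(t)*e^(e^(t)/2))*e^(-1/2)/16

E[X^4] = d^4M/dt^4 |_{t=0} = 49/16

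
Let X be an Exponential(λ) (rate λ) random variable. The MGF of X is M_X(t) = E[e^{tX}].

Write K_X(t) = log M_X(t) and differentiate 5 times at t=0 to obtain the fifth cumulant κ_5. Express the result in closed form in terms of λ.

κ_5 = K^(5)(0) = 24/λ^5

M_X(t) = λ/(λ - t)
K_X(t) = log M_X(t) = log(λ) - log(λ - t)
K^(5)(t) = -24/(-λ^5 + 5*λ^4*t - 10*λ^3*t^2 + 10*λ^2*t^3 - 5*λ*t^4 + t^5)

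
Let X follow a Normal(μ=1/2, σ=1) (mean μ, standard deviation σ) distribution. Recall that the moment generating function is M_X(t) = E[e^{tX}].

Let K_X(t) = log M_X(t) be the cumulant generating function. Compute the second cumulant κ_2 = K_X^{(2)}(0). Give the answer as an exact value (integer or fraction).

M_X(t) = e^(t^2/2 + t/2)
K_X(t) = log M_X(t) = t^2/2 + t/2
dK/dt = t + 1/2
d^2K/dt^2 = 1

κ_2 = d^2K/dt^2 |_{t=0} = 1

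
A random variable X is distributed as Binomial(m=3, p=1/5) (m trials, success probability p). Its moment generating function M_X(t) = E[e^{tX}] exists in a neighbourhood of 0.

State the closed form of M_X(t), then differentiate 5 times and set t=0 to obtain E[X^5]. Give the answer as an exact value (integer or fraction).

E[X^5] = M^(5)(0) = 27/5

M_X(t) = (e^(t)/5 + 4/5)^3
M^(5)(t) = 243*e^(3*t)/125 + 384*e^(2*t)/125 + 48*e^(t)/125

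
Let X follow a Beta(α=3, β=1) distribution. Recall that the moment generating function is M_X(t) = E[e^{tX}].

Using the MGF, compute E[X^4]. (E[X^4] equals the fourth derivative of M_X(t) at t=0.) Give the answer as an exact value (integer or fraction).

M_X(t) = ₁F₁(3; 4; t)
M′(t) = 3*₁F₁(4; 5; t)/4
M′′(t) = 3*₁F₁(5; 6; t)/5
M′′′(t) = ₁F₁(6; 7; t)/2
M′′′′(t) = 3*₁F₁(7; 8; t)/7

E[X^4] = M′′′′(0) = 3/7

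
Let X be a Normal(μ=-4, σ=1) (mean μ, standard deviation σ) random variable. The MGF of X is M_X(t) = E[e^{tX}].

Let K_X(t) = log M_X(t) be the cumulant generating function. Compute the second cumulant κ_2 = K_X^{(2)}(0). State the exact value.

M_X(t) = e^(t^2/2 - 4*t)
K_X(t) = log M_X(t) = t^2/2 - 4*t
D^2[K](t) = 1

κ_2 = D^2[K](0) = 1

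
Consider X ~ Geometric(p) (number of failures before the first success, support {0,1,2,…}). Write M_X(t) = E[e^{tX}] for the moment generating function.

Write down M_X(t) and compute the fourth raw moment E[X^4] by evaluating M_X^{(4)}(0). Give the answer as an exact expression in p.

E[X^4] = M′′′′(0) = 1 - 15/p + 50/p^2 - 60/p^3 + 24/p^4

M_X(t) = p/(-(1 - p)*e^(t) + 1)
M′(t) = (-p^2*e^(t) + p*e^(t))/(p^2*e^(2*t) - 2*p*e^(2*t) + 2*p*e^(t) + e^(2*t) - 2*e^(t) + 1)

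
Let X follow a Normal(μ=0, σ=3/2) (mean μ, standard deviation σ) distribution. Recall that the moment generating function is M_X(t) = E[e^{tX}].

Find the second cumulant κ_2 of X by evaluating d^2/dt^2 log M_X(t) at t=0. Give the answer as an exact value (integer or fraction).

κ_2 = D^2[K](0) = 9/4

M_X(t) = e^(9*t^2/8)
K_X(t) = log M_X(t) = 9*t^2/8
D^2[K](t) = 9/4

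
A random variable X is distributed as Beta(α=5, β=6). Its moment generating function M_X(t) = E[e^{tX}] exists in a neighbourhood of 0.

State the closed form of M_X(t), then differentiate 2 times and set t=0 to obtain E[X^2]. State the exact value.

M_X(t) = ₁F₁(5; 11; t)
dM/dt = 5*₁F₁(6; 12; t)/11
d^2M/dt^2 = 5*₁F₁(7; 13; t)/22

E[X^2] = d^2M/dt^2 |_{t=0} = 5/22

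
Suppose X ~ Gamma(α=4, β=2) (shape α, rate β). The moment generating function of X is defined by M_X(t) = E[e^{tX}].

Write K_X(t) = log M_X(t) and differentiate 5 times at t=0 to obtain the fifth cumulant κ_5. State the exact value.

κ_5 = K^(5)(0) = 3

M_X(t) = 16/(2 - t)^4
K_X(t) = log M_X(t) = -4*log(2 - t) + 4*log(2)
K^(5)(t) = -96/(t^5 - 10*t^4 + 40*t^3 - 80*t^2 + 80*t - 32)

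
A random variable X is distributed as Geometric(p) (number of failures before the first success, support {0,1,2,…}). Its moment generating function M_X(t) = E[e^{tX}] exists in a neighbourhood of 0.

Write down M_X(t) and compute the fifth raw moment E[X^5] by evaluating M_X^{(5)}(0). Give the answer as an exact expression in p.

M_X(t) = p/(-(1 - p)*e^(t) + 1)
M′(t) = (-p^2*e^(t) + p*e^(t))/(p^2*e^(2*t) - 2*p*e^(2*t) + 2*p*e^(t) + e^(2*t) - 2*e^(t) + 1)

E[X^5] = M′′′′′(0) = -1 + 31/p - 180/p^2 + 390/p^3 - 360/p^4 + 120/p^5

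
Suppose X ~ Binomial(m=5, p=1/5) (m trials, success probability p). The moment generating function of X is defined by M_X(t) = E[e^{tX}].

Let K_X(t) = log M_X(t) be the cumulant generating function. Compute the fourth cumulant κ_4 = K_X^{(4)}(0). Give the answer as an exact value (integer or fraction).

κ_4 = d^4K/dt^4 |_{t=0} = 4/125

M_X(t) = (e^(t)/5 + 4/5)^5
K_X(t) = log M_X(t) = 5*log(e^(t)/5 + 4/5)
dK/dt = 5*e^(t)/(e^(t) + 4)
d^2K/dt^2 = 20*e^(t)/(e^(2*t) + 8*e^(t) + 16)
d^3K/dt^3 = (-20*e^(2*t) + 80*e^(t))/(e^(3*t) + 12*e^(2*t) + 48*e^(t) + 64)
d^4K/dt^4 = (20*e^(3*t) - 320*e^(2*t) + 320*e^(t))/(e^(4*t) + 16*e^(3*t) + 96*e^(2*t) + 256*e^(t) + 256)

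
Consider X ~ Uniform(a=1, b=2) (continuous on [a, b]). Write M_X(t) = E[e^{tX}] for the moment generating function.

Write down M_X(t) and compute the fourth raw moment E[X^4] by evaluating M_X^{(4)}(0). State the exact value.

E[X^4] = d^4M/dt^4 |_{t=0} = 31/5

M_X(t) = (e^(2*t) - e^(t))/t
dM/dt = (2*t*e^(2*t) - t*e^(t) - e^(2*t) + e^(t))/t^2
d^2M/dt^2 = (4*t^2*e^(2*t) - t^2*e^(t) - 4*t*e^(2*t) + 2*t*e^(t) + 2*e^(2*t) - 2*e^(t))/t^3
d^3M/dt^3 = (8*t^3*e^(2*t) - t^3*e^(t) - 12*t^2*e^(2*t) + 3*t^2*e^(t) + 12*t*e^(2*t) - 6*t*e^(t) - 6*e^(2*t) + 6*e^(t))/t^4
d^4M/dt^4 = (16*t^4*e^(2*t) - t^4*e^(t) - 32*t^3*e^(2*t) + 4*t^3*e^(t) + 48*t^2*e^(2*t) - 12*t^2*e^(t) - 48*t*e^(2*t) + 24*t*e^(t) + 24*e^(2*t) - 24*e^(t))/t^5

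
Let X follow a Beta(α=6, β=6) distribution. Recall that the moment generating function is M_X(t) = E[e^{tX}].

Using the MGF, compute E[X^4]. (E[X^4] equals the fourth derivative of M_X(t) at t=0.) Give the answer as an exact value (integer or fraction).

E[X^4] = D^4[M](0) = 6/65

M_X(t) = ₁F₁(6; 12; t)
D^4[M](t) = 6*₁F₁(10; 16; t)/65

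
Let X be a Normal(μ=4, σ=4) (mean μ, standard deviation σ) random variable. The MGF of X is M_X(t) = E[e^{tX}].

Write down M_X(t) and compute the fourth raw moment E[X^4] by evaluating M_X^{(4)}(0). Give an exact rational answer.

E[X^4] = d^4M/dt^4 |_{t=0} = 2560

M_X(t) = e^(8*t^2 + 4*t)
dM/dt = 16*t*e^(4*t)*e^(8*t^2) + 4*e^(4*t)*e^(8*t^2)
d^2M/dt^2 = 256*t^2*e^(4*t)*e^(8*t^2) + 128*t*e^(4*t)*e^(8*t^2) + 32*e^(4*t)*e^(8*t^2)
d^3M/dt^3 = 4096*t^3*e^(4*t)*e^(8*t^2) + 3072*t^2*e^(4*t)*e^(8*t^2) + 1536*t*e^(4*t)*e^(8*t^2) + 256*e^(4*t)*e^(8*t^2)
d^4M/dt^4 = 65536*t^4*e^(4*t)*e^(8*t^2) + 65536*t^3*e^(4*t)*e^(8*t^2) + 49152*t^2*e^(4*t)*e^(8*t^2) + 16384*t*e^(4*t)*e^(8*t^2) + 2560*e^(4*t)*e^(8*t^2)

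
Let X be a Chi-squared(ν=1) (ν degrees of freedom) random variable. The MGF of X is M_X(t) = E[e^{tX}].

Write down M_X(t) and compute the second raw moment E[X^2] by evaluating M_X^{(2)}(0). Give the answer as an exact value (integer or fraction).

E[X^2] = d^2M/dt^2 |_{t=0} = 3

M_X(t) = 1/√(1 - 2*t)
dM/dt = -1/(2*t*√(1 - 2*t) - √(1 - 2*t))
d^2M/dt^2 = 3/(4*t^2*√(1 - 2*t) - 4*t*√(1 - 2*t) + √(1 - 2*t))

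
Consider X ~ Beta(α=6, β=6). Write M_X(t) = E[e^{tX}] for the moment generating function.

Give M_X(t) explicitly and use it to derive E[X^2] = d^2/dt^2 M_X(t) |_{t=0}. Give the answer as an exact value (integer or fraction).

E[X^2] = M′′(0) = 7/26

M_X(t) = ₁F₁(6; 12; t)
M′(t) = ₁F₁(7; 13; t)/2
M′′(t) = 7*₁F₁(8; 14; t)/26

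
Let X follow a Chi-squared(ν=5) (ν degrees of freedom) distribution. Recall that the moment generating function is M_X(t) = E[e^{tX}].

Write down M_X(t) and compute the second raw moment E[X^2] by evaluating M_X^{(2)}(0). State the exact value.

E[X^2] = d^2M/dt^2 |_{t=0} = 35

M_X(t) = (1 - 2*t)^(-5/2)
dM/dt = -5/(8*t^3*√(1 - 2*t) - 12*t^2*√(1 - 2*t) + 6*t*√(1 - 2*t) - √(1 - 2*t))
d^2M/dt^2 = 35/(16*t^4*√(1 - 2*t) - 32*t^3*√(1 - 2*t) + 24*t^2*√(1 - 2*t) - 8*t*√(1 - 2*t) + √(1 - 2*t))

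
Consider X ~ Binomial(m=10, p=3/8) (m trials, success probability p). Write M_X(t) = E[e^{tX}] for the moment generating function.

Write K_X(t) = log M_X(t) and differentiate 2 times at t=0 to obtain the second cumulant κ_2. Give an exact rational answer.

κ_2 = K′′(0) = 75/32

M_X(t) = (3*e^(t)/8 + 5/8)^10
K_X(t) = log M_X(t) = 10*log(3*e^(t)/8 + 5/8)
K′(t) = 30*e^(t)/(3*e^(t) + 5)
K′′(t) = 150*e^(t)/(9*e^(2*t) + 30*e^(t) + 25)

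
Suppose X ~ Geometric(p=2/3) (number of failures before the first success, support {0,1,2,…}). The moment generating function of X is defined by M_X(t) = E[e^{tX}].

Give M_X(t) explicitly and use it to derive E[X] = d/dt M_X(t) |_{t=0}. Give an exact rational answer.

E[X] = M^(1)(0) = 1/2

M_X(t) = 2/(3*(1 - e^(t)/3))
M^(1)(t) = 2*e^(t)/(e^(2*t) - 6*e^(t) + 9)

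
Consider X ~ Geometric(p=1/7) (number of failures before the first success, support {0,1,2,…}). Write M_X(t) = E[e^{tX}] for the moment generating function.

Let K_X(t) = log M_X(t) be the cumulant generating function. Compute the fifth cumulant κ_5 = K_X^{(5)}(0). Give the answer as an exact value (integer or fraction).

M_X(t) = 1/(7*(1 - 6*e^(t)/7))
K_X(t) = log M_X(t) = -log(1 - 6*e^(t)/7) - log(7)
K^(5)(t) = (-9072*e^(4*t) - 116424*e^(3*t) - 135828*e^(2*t) - 14406*e^(t))/(7776*e^(5*t) - 45360*e^(4*t) + 105840*e^(3*t) - 123480*e^(2*t) + 72030*e^(t) - 16807)

κ_5 = K^(5)(0) = 275730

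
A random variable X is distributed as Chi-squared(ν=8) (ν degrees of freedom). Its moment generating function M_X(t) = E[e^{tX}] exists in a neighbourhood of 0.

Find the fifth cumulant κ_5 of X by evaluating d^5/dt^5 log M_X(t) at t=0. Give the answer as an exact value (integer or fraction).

κ_5 = d^5K/dt^5 |_{t=0} = 3072

M_X(t) = (1 - 2*t)^(-4)
K_X(t) = log M_X(t) = -4*log(1 - 2*t)
dK/dt = -8/(2*t - 1)
d^2K/dt^2 = 16/(4*t^2 - 4*t + 1)
d^3K/dt^3 = -64/(8*t^3 - 12*t^2 + 6*t - 1)
d^4K/dt^4 = 384/(16*t^4 - 32*t^3 + 24*t^2 - 8*t + 1)
d^5K/dt^5 = -3072/(32*t^5 - 80*t^4 + 80*t^3 - 40*t^2 + 10*t - 1)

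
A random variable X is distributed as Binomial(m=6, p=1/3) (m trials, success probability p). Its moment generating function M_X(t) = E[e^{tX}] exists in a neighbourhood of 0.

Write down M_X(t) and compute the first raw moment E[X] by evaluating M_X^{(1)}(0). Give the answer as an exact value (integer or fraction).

M_X(t) = (e^(t)/3 + 2/3)^6
M′(t) = 2*e^(6*t)/243 + 20*e^(5*t)/243 + 80*e^(4*t)/243 + 160*e^(3*t)/243 + 160*e^(2*t)/243 + 64*e^(t)/243

E[X] = M′(0) = 2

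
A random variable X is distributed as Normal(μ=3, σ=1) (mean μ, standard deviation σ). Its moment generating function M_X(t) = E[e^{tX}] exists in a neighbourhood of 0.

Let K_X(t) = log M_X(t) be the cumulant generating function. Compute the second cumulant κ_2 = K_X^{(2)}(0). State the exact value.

κ_2 = D^2[K](0) = 1

M_X(t) = e^(t^2/2 + 3*t)
K_X(t) = log M_X(t) = t^2/2 + 3*t
D^2[K](t) = 1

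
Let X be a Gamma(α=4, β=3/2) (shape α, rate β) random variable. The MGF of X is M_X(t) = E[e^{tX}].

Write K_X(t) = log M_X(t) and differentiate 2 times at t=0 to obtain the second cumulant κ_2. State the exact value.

M_X(t) = 81/(16*(3/2 - t)^4)
K_X(t) = log M_X(t) = -4*log(3/2 - t) - 4*log(2) + 4*log(3)
K^(2)(t) = 16/(4*t^2 - 12*t + 9)

κ_2 = K^(2)(0) = 16/9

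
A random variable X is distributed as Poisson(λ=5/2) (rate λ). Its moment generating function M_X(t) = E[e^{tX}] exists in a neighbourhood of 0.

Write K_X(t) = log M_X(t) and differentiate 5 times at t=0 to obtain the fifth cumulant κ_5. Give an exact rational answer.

M_X(t) = e^(5*e^(t)/2 - 5/2)
K_X(t) = log M_X(t) = 5*e^(t)/2 - 5/2
dK/dt = 5*e^(t)/2
d^2K/dt^2 = 5*e^(t)/2
d^3K/dt^3 = 5*e^(t)/2
d^4K/dt^4 = 5*e^(t)/2
d^5K/dt^5 = 5*e^(t)/2

κ_5 = d^5K/dt^5 |_{t=0} = 5/2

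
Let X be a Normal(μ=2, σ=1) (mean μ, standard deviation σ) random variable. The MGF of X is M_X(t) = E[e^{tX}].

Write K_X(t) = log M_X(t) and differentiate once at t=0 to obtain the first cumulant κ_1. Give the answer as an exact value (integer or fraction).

M_X(t) = e^(t^2/2 + 2*t)
K_X(t) = log M_X(t) = t^2/2 + 2*t
K^(1)(t) = t + 2

κ_1 = K^(1)(0) = 2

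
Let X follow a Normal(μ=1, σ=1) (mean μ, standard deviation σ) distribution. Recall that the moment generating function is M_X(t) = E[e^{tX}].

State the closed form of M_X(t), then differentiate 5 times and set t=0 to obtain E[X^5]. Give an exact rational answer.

M_X(t) = e^(t^2/2 + t)
M^(5)(t) = t^5*e^(t)*e^(t^2/2) + 5*t^4*e^(t)*e^(t^2/2) + 20*t^3*e^(t)*e^(t^2/2) + 40*t^2*e^(t)*e^(t^2/2) + 50*t*e^(t)*e^(t^2/2) + 26*e^(t)*e^(t^2/2)

E[X^5] = M^(5)(0) = 26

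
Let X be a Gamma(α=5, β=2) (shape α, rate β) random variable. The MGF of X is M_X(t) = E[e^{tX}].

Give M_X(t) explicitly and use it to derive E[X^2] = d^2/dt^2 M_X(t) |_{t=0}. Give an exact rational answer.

E[X^2] = d^2M/dt^2 |_{t=0} = 15/2

M_X(t) = 32/(2 - t)^5
dM/dt = 160/(t^6 - 12*t^5 + 60*t^4 - 160*t^3 + 240*t^2 - 192*t + 64)
d^2M/dt^2 = -960/(t^7 - 14*t^6 + 84*t^5 - 280*t^4 + 560*t^3 - 672*t^2 + 448*t - 128)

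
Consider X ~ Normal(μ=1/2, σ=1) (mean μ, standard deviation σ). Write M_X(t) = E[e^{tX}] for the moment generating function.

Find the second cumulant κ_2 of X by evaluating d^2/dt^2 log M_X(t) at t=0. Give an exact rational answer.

M_X(t) = e^(t^2/2 + t/2)
K_X(t) = log M_X(t) = t^2/2 + t/2
K′(t) = t + 1/2
K′′(t) = 1

κ_2 = K′′(0) = 1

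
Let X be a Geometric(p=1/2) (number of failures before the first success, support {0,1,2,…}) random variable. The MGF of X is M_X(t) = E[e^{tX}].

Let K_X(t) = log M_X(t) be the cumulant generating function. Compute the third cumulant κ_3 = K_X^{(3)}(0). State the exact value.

κ_3 = d^3K/dt^3 |_{t=0} = 6

M_X(t) = 1/(2*(1 - e^(t)/2))
K_X(t) = log M_X(t) = -log(1 - e^(t)/2) - log(2)
dK/dt = -e^(t)/(e^(t) - 2)
d^2K/dt^2 = 2*e^(t)/(e^(2*t) - 4*e^(t) + 4)
d^3K/dt^3 = (-2*e^(2*t) - 4*e^(t))/(e^(3*t) - 6*e^(2*t) + 12*e^(t) - 8)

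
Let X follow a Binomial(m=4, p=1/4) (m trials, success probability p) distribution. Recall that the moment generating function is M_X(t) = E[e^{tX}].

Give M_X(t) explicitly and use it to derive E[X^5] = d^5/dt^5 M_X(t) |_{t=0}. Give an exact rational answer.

E[X^5] = M′′′′′(0) = 361/16

M_X(t) = (e^(t)/4 + 3/4)^4
M′(t) = e^(4*t)/64 + 9*e^(3*t)/64 + 27*e^(2*t)/64 + 27*e^(t)/64
M′′(t) = e^(4*t)/16 + 27*e^(3*t)/64 + 27*e^(2*t)/32 + 27*e^(t)/64
M′′′(t) = e^(4*t)/4 + 81*e^(3*t)/64 + 27*e^(2*t)/16 + 27*e^(t)/64
M′′′′(t) = e^(4*t) + 243*e^(3*t)/64 + 27*e^(2*t)/8 + 27*e^(t)/64
M′′′′′(t) = 4*e^(4*t) + 729*e^(3*t)/64 + 27*e^(2*t)/4 + 27*e^(t)/64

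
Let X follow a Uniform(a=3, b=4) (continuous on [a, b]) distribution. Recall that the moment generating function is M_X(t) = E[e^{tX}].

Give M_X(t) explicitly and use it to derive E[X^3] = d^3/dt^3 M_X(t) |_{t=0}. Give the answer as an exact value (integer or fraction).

M_X(t) = (e^(4*t) - e^(3*t))/t
D^3[M](t) = (64*t^3*e^(4*t) - 27*t^3*e^(3*t) - 48*t^2*e^(4*t) + 27*t^2*e^(3*t) + 24*t*e^(4*t) - 18*t*e^(3*t) - 6*e^(4*t) + 6*e^(3*t))/t^4

E[X^3] = D^3[M](0) = 175/4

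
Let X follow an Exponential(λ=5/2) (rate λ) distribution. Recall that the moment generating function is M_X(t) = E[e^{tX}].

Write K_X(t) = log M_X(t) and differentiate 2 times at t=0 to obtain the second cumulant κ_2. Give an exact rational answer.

κ_2 = D^2[K](0) = 4/25

M_X(t) = 5/(2*(5/2 - t))
K_X(t) = log M_X(t) = -log(5/2 - t) - log(2) + log(5)
D^2[K](t) = 4/(4*t^2 - 20*t + 25)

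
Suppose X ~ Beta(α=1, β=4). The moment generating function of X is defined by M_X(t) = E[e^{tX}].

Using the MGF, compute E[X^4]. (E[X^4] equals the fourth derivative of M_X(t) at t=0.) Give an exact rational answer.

M_X(t) = ₁F₁(1; 5; t)
M^(4)(t) = ₁F₁(5; 9; t)/70

E[X^4] = M^(4)(0) = 1/70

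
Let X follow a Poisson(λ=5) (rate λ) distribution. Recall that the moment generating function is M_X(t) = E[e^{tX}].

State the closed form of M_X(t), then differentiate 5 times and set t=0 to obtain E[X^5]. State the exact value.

E[X^5] = M′′′′′(0) = 12880

M_X(t) = e^(5*e^(t) - 5)
M′(t) = 5*e^(-5)*e^(t)*e^(5*e^(t))
M′′(t) = (25*e^(2*t)*e^(5*e^(t)) + 5*e^(t)*e^(5*e^(t)))*e^(-5)
M′′′(t) = (125*e^(3*t)*e^(5*e^(t)) + 75*e^(2*t)*e^(5*e^(t)) + 5*e^(t)*e^(5*e^(t)))*e^(-5)
M′′′′(t) = (625*e^(4*t)*e^(5*e^(t)) + 750*e^(3*t)*e^(5*e^(t)) + 175*e^(2*t)*e^(5*e^(t)) + 5*e^(t)*e^(5*e^(t)))*e^(-5)
M′′′′′(t) = (3125*e^(5*t)*e^(5*e^(t)) + 6250*e^(4*t)*e^(5*e^(t)) + 3125*e^(3*t)*e^(5*e^(t)) + 375*e^(2*t)*e^(5*e^(t)) + 5*e^(t)*e^(5*e^(t)))*e^(-5)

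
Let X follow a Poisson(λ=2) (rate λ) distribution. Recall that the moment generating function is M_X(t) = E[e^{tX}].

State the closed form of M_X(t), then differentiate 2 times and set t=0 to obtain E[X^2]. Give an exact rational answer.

M_X(t) = e^(2*e^(t) - 2)
M^(2)(t) = (4*e^(2*t)*e^(2*e^(t)) + 2*e^(t)*e^(2*e^(t)))*e^(-2)

E[X^2] = M^(2)(0) = 6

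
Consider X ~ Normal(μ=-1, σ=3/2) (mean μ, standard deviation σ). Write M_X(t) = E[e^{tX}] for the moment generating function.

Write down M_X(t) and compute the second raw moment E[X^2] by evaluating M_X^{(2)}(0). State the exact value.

E[X^2] = D^2[M](0) = 13/4

M_X(t) = e^(9*t^2/8 - t)
D^2[M](t) = (81*t^2*e^(9*t^2/8) - 72*t*e^(9*t^2/8) + 52*e^(9*t^2/8))*e^(-t)/16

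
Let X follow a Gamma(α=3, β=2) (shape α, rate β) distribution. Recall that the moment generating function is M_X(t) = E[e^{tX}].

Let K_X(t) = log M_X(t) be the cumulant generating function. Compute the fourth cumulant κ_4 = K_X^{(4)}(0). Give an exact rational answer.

κ_4 = d^4K/dt^4 |_{t=0} = 9/8

M_X(t) = 8/(2 - t)^3
K_X(t) = log M_X(t) = -3*log(2 - t) + 3*log(2)
dK/dt = -3/(t - 2)
d^2K/dt^2 = 3/(t^2 - 4*t + 4)
d^3K/dt^3 = -6/(t^3 - 6*t^2 + 12*t - 8)
d^4K/dt^4 = 18/(t^4 - 8*t^3 + 24*t^2 - 32*t + 16)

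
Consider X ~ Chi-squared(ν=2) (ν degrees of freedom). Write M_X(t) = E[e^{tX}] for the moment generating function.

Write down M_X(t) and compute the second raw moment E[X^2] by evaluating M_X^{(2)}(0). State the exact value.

E[X^2] = d^2M/dt^2 |_{t=0} = 8

M_X(t) = 1/(1 - 2*t)
dM/dt = 2/(4*t^2 - 4*t + 1)
d^2M/dt^2 = -8/(8*t^3 - 12*t^2 + 6*t - 1)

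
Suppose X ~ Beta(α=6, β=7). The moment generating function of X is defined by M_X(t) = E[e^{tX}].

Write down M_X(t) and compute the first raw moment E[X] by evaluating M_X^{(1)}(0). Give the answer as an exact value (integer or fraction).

E[X] = M′(0) = 6/13

M_X(t) = ₁F₁(6; 13; t)
M′(t) = 6*₁F₁(7; 14; t)/13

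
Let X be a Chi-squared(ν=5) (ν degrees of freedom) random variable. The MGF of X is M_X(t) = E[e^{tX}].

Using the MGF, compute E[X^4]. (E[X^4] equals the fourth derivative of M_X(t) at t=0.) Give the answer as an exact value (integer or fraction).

M_X(t) = (1 - 2*t)^(-5/2)
D^4[M](t) = 3465/(64*t^6*√(1 - 2*t) - 192*t^5*√(1 - 2*t) + 240*t^4*√(1 - 2*t) - 160*t^3*√(1 - 2*t) + 60*t^2*√(1 - 2*t) - 12*t*√(1 - 2*t) + √(1 - 2*t))

E[X^4] = D^4[M](0) = 3465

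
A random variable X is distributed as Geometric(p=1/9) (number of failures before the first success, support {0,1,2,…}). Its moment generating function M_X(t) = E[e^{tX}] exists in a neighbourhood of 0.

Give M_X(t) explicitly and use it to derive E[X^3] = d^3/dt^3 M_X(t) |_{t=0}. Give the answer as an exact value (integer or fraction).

E[X^3] = M^(3)(0) = 3464

M_X(t) = 1/(9*(1 - 8*e^(t)/9))
M^(3)(t) = (512*e^(3*t) + 2304*e^(2*t) + 648*e^(t))/(4096*e^(4*t) - 18432*e^(3*t) + 31104*e^(2*t) - 23328*e^(t) + 6561)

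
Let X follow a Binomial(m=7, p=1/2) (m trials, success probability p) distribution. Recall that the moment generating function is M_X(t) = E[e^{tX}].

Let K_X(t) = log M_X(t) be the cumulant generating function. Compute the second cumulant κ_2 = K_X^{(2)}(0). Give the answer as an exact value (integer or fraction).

κ_2 = K′′(0) = 7/4

M_X(t) = (e^(t)/2 + 1/2)^7
K_X(t) = log M_X(t) = 7*log(e^(t)/2 + 1/2)
K′(t) = 7*e^(t)/(e^(t) + 1)
K′′(t) = 7*e^(t)/(e^(2*t) + 2*e^(t) + 1)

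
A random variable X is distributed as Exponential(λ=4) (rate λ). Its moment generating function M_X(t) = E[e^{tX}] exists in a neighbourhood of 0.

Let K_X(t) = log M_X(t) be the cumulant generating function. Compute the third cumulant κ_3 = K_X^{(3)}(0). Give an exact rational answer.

κ_3 = D^3[K](0) = 1/32

M_X(t) = 4/(4 - t)
K_X(t) = log M_X(t) = -log(4 - t) + 2*log(2)
D^3[K](t) = -2/(t^3 - 12*t^2 + 48*t - 64)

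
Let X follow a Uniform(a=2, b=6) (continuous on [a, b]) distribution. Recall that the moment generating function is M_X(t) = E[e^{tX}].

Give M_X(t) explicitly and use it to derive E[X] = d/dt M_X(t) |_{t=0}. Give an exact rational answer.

E[X] = dM/dt |_{t=0} = 4

M_X(t) = (e^(6*t) - e^(2*t))/(4*t)
dM/dt = (6*t*e^(6*t) - 2*t*e^(2*t) - e^(6*t) + e^(2*t))/(4*t^2)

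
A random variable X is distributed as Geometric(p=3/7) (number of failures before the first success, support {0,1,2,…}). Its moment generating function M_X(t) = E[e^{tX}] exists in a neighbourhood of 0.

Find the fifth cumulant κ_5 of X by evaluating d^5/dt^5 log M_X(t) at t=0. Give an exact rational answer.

κ_5 = d^5K/dt^5 |_{t=0} = 35420/81

M_X(t) = 3/(7*(1 - 4*e^(t)/7))
K_X(t) = log M_X(t) = -log(1 - 4*e^(t)/7) - log(7) + log(3)
dK/dt = -4*e^(t)/(4*e^(t) - 7)
d^2K/dt^2 = 28*e^(t)/(16*e^(2*t) - 56*e^(t) + 49)
d^3K/dt^3 = (-112*e^(2*t) - 196*e^(t))/(64*e^(3*t) - 336*e^(2*t) + 588*e^(t) - 343)
d^4K/dt^4 = (448*e^(3*t) + 3136*e^(2*t) + 1372*e^(t))/(256*e^(4*t) - 1792*e^(3*t) + 4704*e^(2*t) - 5488*e^(t) + 2401)
d^5K/dt^5 = (-1792*e^(4*t) - 34496*e^(3*t) - 60368*e^(2*t) - 9604*e^(t))/(1024*e^(5*t) - 8960*e^(4*t) + 31360*e^(3*t) - 54880*e^(2*t) + 48020*e^(t) - 16807)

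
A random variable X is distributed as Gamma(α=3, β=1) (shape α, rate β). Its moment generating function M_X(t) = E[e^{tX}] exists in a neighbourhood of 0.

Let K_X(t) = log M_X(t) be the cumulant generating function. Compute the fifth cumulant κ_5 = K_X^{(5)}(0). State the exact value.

κ_5 = D^5[K](0) = 72

M_X(t) = (1 - t)^(-3)
K_X(t) = log M_X(t) = -3*log(1 - t)
D^5[K](t) = -72/(t^5 - 5*t^4 + 10*t^3 - 10*t^2 + 5*t - 1)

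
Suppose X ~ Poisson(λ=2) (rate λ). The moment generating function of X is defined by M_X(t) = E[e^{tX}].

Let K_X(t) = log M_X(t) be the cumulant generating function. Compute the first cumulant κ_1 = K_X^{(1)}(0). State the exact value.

κ_1 = D[K](0) = 2

M_X(t) = e^(2*e^(t) - 2)
K_X(t) = log M_X(t) = 2*e^(t) - 2
D[K](t) = 2*e^(t)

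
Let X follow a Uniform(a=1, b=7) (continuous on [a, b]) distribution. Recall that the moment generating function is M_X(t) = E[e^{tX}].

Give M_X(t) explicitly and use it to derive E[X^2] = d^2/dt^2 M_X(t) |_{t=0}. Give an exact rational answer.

E[X^2] = M′′(0) = 19

M_X(t) = (e^(7*t) - e^(t))/(6*t)
M′(t) = (7*t*e^(7*t) - t*e^(t) - e^(7*t) + e^(t))/(6*t^2)
M′′(t) = (49*t^2*e^(7*t) - t^2*e^(t) - 14*t*e^(7*t) + 2*t*e^(t) + 2*e^(7*t) - 2*e^(t))/(6*t^3)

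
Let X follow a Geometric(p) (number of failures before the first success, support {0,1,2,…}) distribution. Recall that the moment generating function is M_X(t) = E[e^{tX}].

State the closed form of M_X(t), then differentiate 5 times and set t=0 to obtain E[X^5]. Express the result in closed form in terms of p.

M_X(t) = p/(-(1 - p)*e^(t) + 1)
M′(t) = (-p^2*e^(t) + p*e^(t))/(p^2*e^(2*t) - 2*p*e^(2*t) + 2*p*e^(t) + e^(2*t) - 2*e^(t) + 1)

E[X^5] = M′′′′′(0) = -1 + 31/p - 180/p^2 + 390/p^3 - 360/p^4 + 120/p^5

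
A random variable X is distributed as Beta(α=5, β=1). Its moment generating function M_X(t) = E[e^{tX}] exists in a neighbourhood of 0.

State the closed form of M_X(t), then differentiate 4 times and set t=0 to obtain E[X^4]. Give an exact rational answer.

E[X^4] = d^4M/dt^4 |_{t=0} = 5/9

M_X(t) = ₁F₁(5; 6; t)
dM/dt = 5*₁F₁(6; 7; t)/6
d^2M/dt^2 = 5*₁F₁(7; 8; t)/7
d^3M/dt^3 = 5*₁F₁(8; 9; t)/8
d^4M/dt^4 = 5*₁F₁(9; 10; t)/9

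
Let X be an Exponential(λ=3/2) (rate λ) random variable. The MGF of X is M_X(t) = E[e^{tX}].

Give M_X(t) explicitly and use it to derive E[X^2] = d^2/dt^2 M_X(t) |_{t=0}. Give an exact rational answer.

E[X^2] = d^2M/dt^2 |_{t=0} = 8/9

M_X(t) = 3/(2*(3/2 - t))
dM/dt = 6/(4*t^2 - 12*t + 9)
d^2M/dt^2 = -24/(8*t^3 - 36*t^2 + 54*t - 27)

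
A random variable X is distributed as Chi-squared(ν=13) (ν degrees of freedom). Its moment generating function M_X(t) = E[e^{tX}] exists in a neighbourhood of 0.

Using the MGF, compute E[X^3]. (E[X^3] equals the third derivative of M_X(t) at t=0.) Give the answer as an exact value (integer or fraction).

E[X^3] = D^3[M](0) = 3315

M_X(t) = (1 - 2*t)^(-13/2)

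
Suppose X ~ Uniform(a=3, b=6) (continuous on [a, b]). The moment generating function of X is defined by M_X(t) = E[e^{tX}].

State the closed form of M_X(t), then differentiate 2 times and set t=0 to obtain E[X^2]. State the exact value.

E[X^2] = M′′(0) = 21

M_X(t) = (e^(6*t) - e^(3*t))/(3*t)
M′(t) = (6*t*e^(6*t) - 3*t*e^(3*t) - e^(6*t) + e^(3*t))/(3*t^2)
M′′(t) = (36*t^2*e^(6*t) - 9*t^2*e^(3*t) - 12*t*e^(6*t) + 6*t*e^(3*t) + 2*e^(6*t) - 2*e^(3*t))/(3*t^3)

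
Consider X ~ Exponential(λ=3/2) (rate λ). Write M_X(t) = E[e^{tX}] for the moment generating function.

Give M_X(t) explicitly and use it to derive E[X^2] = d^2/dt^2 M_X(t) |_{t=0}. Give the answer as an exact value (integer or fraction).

E[X^2] = M′′(0) = 8/9

M_X(t) = 3/(2*(3/2 - t))
M′(t) = 6/(4*t^2 - 12*t + 9)
M′′(t) = -24/(8*t^3 - 36*t^2 + 54*t - 27)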